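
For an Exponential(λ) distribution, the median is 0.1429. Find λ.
λ = 4.8506

For X ~ Exponential(λ), the CDF is F(x) = 1 - e^(-λx).
The median m satisfies F(m) = 0.5:
1 - e^(-λm) = 0.5
e^(-λm) = 0.5
λm = ln(2)
m = ln(2) / λ

Given m = 0.1429:
λ = ln(2) / 0.1429 = 0.693147 / 0.1429 = 4.8506

Verification: ln(2) / 4.8506 = 0.1429 ✓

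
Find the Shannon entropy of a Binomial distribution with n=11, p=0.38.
1.8916 nats

We have X ~ Binomial(n=11, p=0.38).

The Shannon entropy measures the uncertainty or information content of the distribution.

For a Binomial distribution with n=11, p=0.38:
H(X) = 1.8916 nats

(In bits, this would be 2.7291 bits.)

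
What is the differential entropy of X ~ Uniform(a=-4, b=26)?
3.4012 nats

We have X ~ Uniform(a=-4, b=26).

The differential entropy measures the uncertainty or information content of the distribution.

For a Uniform distribution with a=-4, b=26:
h(X) = 3.4012 nats

(In bits, this would be 4.9069 bits.)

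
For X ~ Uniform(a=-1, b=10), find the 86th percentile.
8.4600

We have X ~ Uniform(a=-1, b=10).

We want to find x such that P(X ≤ x) = 0.86.

This is the 86th percentile, which means 86% of values fall below this point.

Using the inverse CDF (quantile function):
x = F⁻¹(0.86) = 8.4600

Verification: P(X ≤ 8.4600) = 0.86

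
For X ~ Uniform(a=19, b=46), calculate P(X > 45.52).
0.017778

We have X ~ Uniform(a=19, b=46).

P(X > 45.52) = 1 - P(X ≤ 45.52)
                = 1 - F(45.52)
                = 1 - 0.982222
                = 0.017778

So there's approximately a 1.8% chance that X exceeds 45.52.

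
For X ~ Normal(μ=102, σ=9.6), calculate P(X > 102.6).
0.475082

We have X ~ Normal(μ=102, σ=9.6).

P(X > 102.6) = 1 - P(X ≤ 102.6)
                = 1 - F(102.6)
                = 1 - 0.524918
                = 0.475082

So there's approximately a 47.5% chance that X exceeds 102.6.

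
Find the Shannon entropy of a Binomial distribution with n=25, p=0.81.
2.0825 nats

We have X ~ Binomial(n=25, p=0.81).

The Shannon entropy measures the uncertainty or information content of the distribution.

For a Binomial distribution with n=25, p=0.81:
H(X) = 2.0825 nats

(In bits, this would be 3.0044 bits.)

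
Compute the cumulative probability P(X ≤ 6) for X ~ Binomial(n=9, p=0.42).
0.966620

We have X ~ Binomial(n=9, p=0.42).

The CDF gives us P(X ≤ k).

Using the CDF:
P(X ≤ 6) = 0.966620

This means there's approximately a 96.7% chance that X is at most 6.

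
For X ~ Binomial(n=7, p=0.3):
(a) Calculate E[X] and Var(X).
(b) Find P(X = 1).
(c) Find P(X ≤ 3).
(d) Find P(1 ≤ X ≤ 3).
(a) E[X] = 2.1000, Var(X) = 1.4700
(b) P(X = 1) = 0.247063
(c) P(X ≤ 3) = 0.873964
(d) P(1 ≤ X ≤ 3) = 0.791610

We have X ~ Binomial(n=7, p=0.3).

(a) Moments:
E[X] = 2.1000
Var(X) = 1.4700
σ = √Var(X) = 1.2124

(b) Point probability using PMF:
P(X = 1) = 0.247063

(c) Cumulative probability using CDF:
P(X ≤ 3) = F(3) = 0.873964

(d) Range probability:
P(1 ≤ X ≤ 3) = P(X ≤ 3) - P(X ≤ 0)
                   = F(3) - F(0)
                   = 0.873964 - 0.082354
                   = 0.791610

This means approximately 79.2% of outcomes fall in the interval [1, 3].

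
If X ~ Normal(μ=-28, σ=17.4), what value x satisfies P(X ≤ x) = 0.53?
-26.6903

We have X ~ Normal(μ=-28, σ=17.4).

We want to find x such that P(X ≤ x) = 0.53.

This is the 53rd percentile, which means 53% of values fall below this point.

Using the inverse CDF (quantile function):
x = F⁻¹(0.53) = -26.6903

Verification: P(X ≤ -26.6903) = 0.53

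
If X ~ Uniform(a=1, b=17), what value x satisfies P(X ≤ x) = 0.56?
9.9600

We have X ~ Uniform(a=1, b=17).

We want to find x such that P(X ≤ x) = 0.56.

This is the 56th percentile, which means 56% of values fall below this point.

Using the inverse CDF (quantile function):
x = F⁻¹(0.56) = 9.9600

Verification: P(X ≤ 9.9600) = 0.56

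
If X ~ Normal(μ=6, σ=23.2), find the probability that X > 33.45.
0.118367

We have X ~ Normal(μ=6, σ=23.2).

P(X > 33.45) = 1 - P(X ≤ 33.45)
                = 1 - F(33.45)
                = 1 - 0.881633
                = 0.118367

So there's approximately a 11.8% chance that X exceeds 33.45.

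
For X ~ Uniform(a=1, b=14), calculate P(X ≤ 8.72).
0.593846

We have X ~ Uniform(a=1, b=14).

The CDF gives us P(X ≤ k).

Using the CDF:
P(X ≤ 8.72) = 0.593846

This means there's approximately a 59.4% chance that X is at most 8.72.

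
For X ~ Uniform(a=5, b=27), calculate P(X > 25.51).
0.067727

We have X ~ Uniform(a=5, b=27).

P(X > 25.51) = 1 - P(X ≤ 25.51)
                = 1 - F(25.51)
                = 1 - 0.932273
                = 0.067727

So there's approximately a 6.8% chance that X exceeds 25.51.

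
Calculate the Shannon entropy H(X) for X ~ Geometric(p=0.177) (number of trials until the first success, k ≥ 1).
2.6374 nats

We have X ~ Geometric(p=0.177) (number of trials until the first success, k ≥ 1).

The Shannon entropy measures the uncertainty or information content of the distribution.

For a Geometric distribution with p=0.177 (number of trials until the first success, k ≥ 1):
H(X) = 2.6374 nats

(In bits, this would be 3.8049 bits.)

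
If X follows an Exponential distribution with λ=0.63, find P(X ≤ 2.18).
0.746756

We have X ~ Exponential(λ=0.63).

The CDF gives us P(X ≤ k).

Using the CDF:
P(X ≤ 2.18) = 0.746756

This means there's approximately a 74.7% chance that X is at most 2.18.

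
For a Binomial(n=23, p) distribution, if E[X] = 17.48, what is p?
p = 0.76

For a Binomial(n, p) distribution:
E[X] = n × p

Given n = 23 and E[X] = 17.48:
17.48 = 23 × p
p = 17.48 / 23 = 0.76

Verification: Binomial(23, 0.76) has E[X] = 17.48 ✓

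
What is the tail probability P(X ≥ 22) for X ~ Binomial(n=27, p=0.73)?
0.223263

We have X ~ Binomial(n=27, p=0.73).

For discrete distributions, P(X ≥ 22) = 1 - P(X ≤ 21).

P(X ≤ 21) = 0.776737
P(X ≥ 22) = 1 - 0.776737 = 0.223263

So there's approximately a 22.3% chance that X is at least 22.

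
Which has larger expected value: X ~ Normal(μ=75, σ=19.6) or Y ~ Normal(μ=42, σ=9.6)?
X has larger mean (75.0000 > 42.0000)

Compute the expected value for each distribution:

X ~ Normal(μ=75, σ=19.6):
E[X] = 75.0000

Y ~ Normal(μ=42, σ=9.6):
E[Y] = 42.0000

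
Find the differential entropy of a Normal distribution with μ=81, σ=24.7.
4.6257 nats

We have X ~ Normal(μ=81, σ=24.7).

The differential entropy measures the uncertainty or information content of the distribution.

For a Normal distribution with μ=81, σ=24.7:
h(X) = 4.6257 nats

(In bits, this would be 6.6735 bits.)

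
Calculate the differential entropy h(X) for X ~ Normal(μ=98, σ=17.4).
4.2754 nats

We have X ~ Normal(μ=98, σ=17.4).

The differential entropy measures the uncertainty or information content of the distribution.

For a Normal distribution with μ=98, σ=17.4:
h(X) = 4.2754 nats

(In bits, this would be 6.1681 bits.)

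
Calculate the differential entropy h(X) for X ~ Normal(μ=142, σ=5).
3.0284 nats

We have X ~ Normal(μ=142, σ=5).

The differential entropy measures the uncertainty or information content of the distribution.

For a Normal distribution with μ=142, σ=5:
h(X) = 3.0284 nats

(In bits, this would be 4.3690 bits.)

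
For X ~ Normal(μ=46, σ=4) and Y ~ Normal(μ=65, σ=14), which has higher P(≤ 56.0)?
X has higher probability (P(X ≤ 56.0) = 0.9938 > P(Y ≤ 56.0) = 0.2602)

Compute P(≤ 56.0) for each distribution:

X ~ Normal(μ=46, σ=4):
P(X ≤ 56.0) = 0.9938

Y ~ Normal(μ=65, σ=14):
P(Y ≤ 56.0) = 0.2602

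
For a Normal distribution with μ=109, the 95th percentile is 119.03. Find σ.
σ = 6.0978

For X ~ Normal(μ, σ), the p-th percentile satisfies x = μ + z_p × σ,
where z_p = Φ⁻¹(p) is the standard normal quantile.

Step 1: z_{0.95} = Φ⁻¹(0.95) = 1.6449

Step 2: Solve for σ:
119.03 = 109 + 1.6449 × σ
σ = (119.03 - 109) / 1.6449
σ = 10.03 / 1.6449
σ = 6.0978

Verification: μ + z × σ = 109 + 1.6449 × 6.0978 = 119.03 ✓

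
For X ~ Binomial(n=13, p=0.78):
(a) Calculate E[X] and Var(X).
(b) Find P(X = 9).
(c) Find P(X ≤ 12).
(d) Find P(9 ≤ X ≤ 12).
(a) E[X] = 10.1400, Var(X) = 2.2308
(b) P(X = 9) = 0.178998
(c) P(X ≤ 12) = 0.960442
(d) P(9 ≤ X ≤ 12) = 0.823354

We have X ~ Binomial(n=13, p=0.78).

(a) Moments:
E[X] = 10.1400
Var(X) = 2.2308
σ = √Var(X) = 1.4936

(b) Point probability using PMF:
P(X = 9) = 0.178998

(c) Cumulative probability using CDF:
P(X ≤ 12) = F(12) = 0.960442

(d) Range probability:
P(9 ≤ X ≤ 12) = P(X ≤ 12) - P(X ≤ 8)
                   = F(12) - F(8)
                   = 0.960442 - 0.137088
                   = 0.823354

This means approximately 82.3% of outcomes fall in the interval [9, 12].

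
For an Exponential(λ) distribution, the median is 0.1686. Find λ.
λ = 4.1112

For X ~ Exponential(λ), the CDF is F(x) = 1 - e^(-λx).
The median m satisfies F(m) = 0.5:
1 - e^(-λm) = 0.5
e^(-λm) = 0.5
λm = ln(2)
m = ln(2) / λ

Given m = 0.1686:
λ = ln(2) / 0.1686 = 0.693147 / 0.1686 = 4.1112

Verification: ln(2) / 4.1112 = 0.1686 ✓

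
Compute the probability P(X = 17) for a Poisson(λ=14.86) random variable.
0.083107

We have X ~ Poisson(λ=14.86).

For a Poisson distribution, the PMF gives us the probability of each outcome.

Using the PMF formula:
P(X = 17) = 0.083107

Rounded to 4 decimal places: 0.0831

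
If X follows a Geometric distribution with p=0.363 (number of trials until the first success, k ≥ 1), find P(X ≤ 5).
0.895119

We have X ~ Geometric(p=0.363) (number of trials until the first success, k ≥ 1).

The CDF gives us P(X ≤ k).

Using the CDF:
P(X ≤ 5) = 0.895119

This means there's approximately a 89.5% chance that X is at most 5.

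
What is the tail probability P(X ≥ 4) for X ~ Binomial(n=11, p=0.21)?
0.183959

We have X ~ Binomial(n=11, p=0.21).

For discrete distributions, P(X ≥ 4) = 1 - P(X ≤ 3).

P(X ≤ 3) = 0.816041
P(X ≥ 4) = 1 - 0.816041 = 0.183959

So there's approximately a 18.4% chance that X is at least 4.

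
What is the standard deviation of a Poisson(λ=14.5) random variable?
3.8079

We have X ~ Poisson(λ=14.5).

For a Poisson distribution with λ=14.5:
σ = √Var(X) = 3.8079

The standard deviation is the square root of the variance.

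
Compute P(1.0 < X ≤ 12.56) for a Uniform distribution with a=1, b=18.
0.680000

We have X ~ Uniform(a=1, b=18).

To find P(1.0 < X ≤ 12.56), we use:
P(1.0 < X ≤ 12.56) = P(X ≤ 12.56) - P(X ≤ 1.0)
                 = F(12.56) - F(1.0)
                 = 0.680000 - 0.000000
                 = 0.680000

So there's approximately a 68.0% chance that X falls in this range.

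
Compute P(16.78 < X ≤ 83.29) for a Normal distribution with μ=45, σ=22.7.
0.847275

We have X ~ Normal(μ=45, σ=22.7).

To find P(16.78 < X ≤ 83.29), we use:
P(16.78 < X ≤ 83.29) = P(X ≤ 83.29) - P(X ≤ 16.78)
                 = F(83.29) - F(16.78)
                 = 0.954178 - 0.106902
                 = 0.847275

So there's approximately a 84.7% chance that X falls in this range.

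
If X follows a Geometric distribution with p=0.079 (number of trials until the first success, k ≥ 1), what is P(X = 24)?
0.011901

We have X ~ Geometric(p=0.079) (number of trials until the first success, k ≥ 1).

For a Geometric distribution, the PMF gives us the probability of each outcome.

Using the PMF formula:
P(X = 24) = 0.011901

Rounded to 4 decimal places: 0.0119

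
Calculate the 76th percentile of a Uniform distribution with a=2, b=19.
14.9200

We have X ~ Uniform(a=2, b=19).

We want to find x such that P(X ≤ x) = 0.76.

This is the 76th percentile, which means 76% of values fall below this point.

Using the inverse CDF (quantile function):
x = F⁻¹(0.76) = 14.9200

Verification: P(X ≤ 14.9200) = 0.76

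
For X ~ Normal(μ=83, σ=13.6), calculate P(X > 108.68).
0.029497

We have X ~ Normal(μ=83, σ=13.6).

P(X > 108.68) = 1 - P(X ≤ 108.68)
                = 1 - F(108.68)
                = 1 - 0.970503
                = 0.029497

So there's approximately a 2.9% chance that X exceeds 108.68.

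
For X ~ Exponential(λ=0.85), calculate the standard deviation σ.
1.1765

We have X ~ Exponential(λ=0.85).

For an Exponential distribution with λ=0.85:
σ = √Var(X) = 1.1765

The standard deviation is the square root of the variance.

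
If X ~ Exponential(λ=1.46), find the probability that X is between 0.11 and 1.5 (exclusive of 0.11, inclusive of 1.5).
0.739716

We have X ~ Exponential(λ=1.46).

To find P(0.11 < X ≤ 1.5), we use:
P(0.11 < X ≤ 1.5) = P(X ≤ 1.5) - P(X ≤ 0.11)
                 = F(1.5) - F(0.11)
                 = 0.888083 - 0.148367
                 = 0.739716

So there's approximately a 74.0% chance that X falls in this range.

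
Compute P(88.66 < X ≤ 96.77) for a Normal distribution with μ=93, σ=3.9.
0.700252

We have X ~ Normal(μ=93, σ=3.9).

To find P(88.66 < X ≤ 96.77), we use:
P(88.66 < X ≤ 96.77) = P(X ≤ 96.77) - P(X ≤ 88.66)
                 = F(96.77) - F(88.66)
                 = 0.833145 - 0.132893
                 = 0.700252

So there's approximately a 70.0% chance that X falls in this range.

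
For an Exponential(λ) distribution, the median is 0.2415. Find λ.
λ = 2.8702

For X ~ Exponential(λ), the CDF is F(x) = 1 - e^(-λx).
The median m satisfies F(m) = 0.5:
1 - e^(-λm) = 0.5
e^(-λm) = 0.5
λm = ln(2)
m = ln(2) / λ

Given m = 0.2415:
λ = ln(2) / 0.2415 = 0.693147 / 0.2415 = 2.8702

Verification: ln(2) / 2.8702 = 0.2415 ✓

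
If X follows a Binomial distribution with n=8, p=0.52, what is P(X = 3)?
0.200634

We have X ~ Binomial(n=8, p=0.52).

For a Binomial distribution, the PMF gives us the probability of each outcome.

Using the PMF formula:
P(X = 3) = 0.200634

Rounded to 4 decimal places: 0.2006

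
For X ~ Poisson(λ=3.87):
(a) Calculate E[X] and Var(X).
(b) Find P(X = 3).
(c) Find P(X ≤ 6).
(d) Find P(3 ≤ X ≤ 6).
(a) E[X] = 3.8700, Var(X) = 3.8700
(b) P(X = 3) = 0.201494
(c) P(X ≤ 6) = 0.902427
(d) P(3 ≤ X ≤ 6) = 0.644650

We have X ~ Poisson(λ=3.87).

(a) Moments:
E[X] = 3.8700
Var(X) = 3.8700
σ = √Var(X) = 1.9672

(b) Point probability using PMF:
P(X = 3) = 0.201494

(c) Cumulative probability using CDF:
P(X ≤ 6) = F(6) = 0.902427

(d) Range probability:
P(3 ≤ X ≤ 6) = P(X ≤ 6) - P(X ≤ 2)
                   = F(6) - F(2)
                   = 0.902427 - 0.257777
                   = 0.644650

This means approximately 64.5% of outcomes fall in the interval [3, 6].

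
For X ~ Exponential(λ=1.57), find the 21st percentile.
0.1501

We have X ~ Exponential(λ=1.57).

We want to find x such that P(X ≤ x) = 0.21.

This is the 21st percentile, which means 21% of values fall below this point.

Using the inverse CDF (quantile function):
x = F⁻¹(0.21) = 0.1501

Verification: P(X ≤ 0.1501) = 0.21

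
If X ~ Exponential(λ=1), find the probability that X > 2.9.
0.055023

We have X ~ Exponential(λ=1).

P(X > 2.9) = 1 - P(X ≤ 2.9)
                = 1 - F(2.9)
                = 1 - 0.944977
                = 0.055023

So there's approximately a 5.5% chance that X exceeds 2.9.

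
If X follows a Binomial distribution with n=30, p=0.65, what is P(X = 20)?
0.150217

We have X ~ Binomial(n=30, p=0.65).

For a Binomial distribution, the PMF gives us the probability of each outcome.

Using the PMF formula:
P(X = 20) = 0.150217

Rounded to 4 decimal places: 0.1502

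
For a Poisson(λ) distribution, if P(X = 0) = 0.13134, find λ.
λ = 2.0300

For a Poisson(λ) distribution, the PMF at 0 is:
P(X = 0) = λ^0 e^(-λ) / 0! = e^(-λ)

Given P(X = 0) = 0.13134:
e^(-λ) = 0.13134
-λ = ln(0.13134)
λ = -ln(0.13134) = 2.0300

Verification: e^(-2.0300) = 0.13134 ✓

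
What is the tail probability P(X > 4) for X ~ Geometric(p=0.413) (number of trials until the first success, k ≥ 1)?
0.118728

We have X ~ Geometric(p=0.413) (number of trials until the first success, k ≥ 1).

P(X > 4) = 1 - P(X ≤ 4)
                = 1 - F(4)
                = 1 - 0.881272
                = 0.118728

So there's approximately a 11.9% chance that X exceeds 4.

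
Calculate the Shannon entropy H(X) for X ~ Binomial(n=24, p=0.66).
2.2589 nats

We have X ~ Binomial(n=24, p=0.66).

The Shannon entropy measures the uncertainty or information content of the distribution.

For a Binomial distribution with n=24, p=0.66:
H(X) = 2.2589 nats

(In bits, this would be 3.2589 bits.)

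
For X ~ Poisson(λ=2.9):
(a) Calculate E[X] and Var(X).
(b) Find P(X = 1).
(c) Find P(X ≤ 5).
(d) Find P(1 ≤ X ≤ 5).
(a) E[X] = 2.9000, Var(X) = 2.9000
(b) P(X = 1) = 0.159567
(c) P(X ≤ 5) = 0.925826
(d) P(1 ≤ X ≤ 5) = 0.870803

We have X ~ Poisson(λ=2.9).

(a) Moments:
E[X] = 2.9000
Var(X) = 2.9000
σ = √Var(X) = 1.7029

(b) Point probability using PMF:
P(X = 1) = 0.159567

(c) Cumulative probability using CDF:
P(X ≤ 5) = F(5) = 0.925826

(d) Range probability:
P(1 ≤ X ≤ 5) = P(X ≤ 5) - P(X ≤ 0)
                   = F(5) - F(0)
                   = 0.925826 - 0.055023
                   = 0.870803

This means approximately 87.1% of outcomes fall in the interval [1, 5].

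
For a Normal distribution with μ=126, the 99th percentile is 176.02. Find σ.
σ = 21.5015

For X ~ Normal(μ, σ), the p-th percentile satisfies x = μ + z_p × σ,
where z_p = Φ⁻¹(p) is the standard normal quantile.

Step 1: z_{0.99} = Φ⁻¹(0.99) = 2.3263

Step 2: Solve for σ:
176.02 = 126 + 2.3263 × σ
σ = (176.02 - 126) / 2.3263
σ = 50.02 / 2.3263
σ = 21.5015

Verification: μ + z × σ = 126 + 2.3263 × 21.5015 = 176.02 ✓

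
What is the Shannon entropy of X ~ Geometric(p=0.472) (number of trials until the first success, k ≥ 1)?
1.4652 nats

We have X ~ Geometric(p=0.472) (number of trials until the first success, k ≥ 1).

The Shannon entropy measures the uncertainty or information content of the distribution.

For a Geometric distribution with p=0.472 (number of trials until the first success, k ≥ 1):
H(X) = 1.4652 nats

(In bits, this would be 2.1138 bits.)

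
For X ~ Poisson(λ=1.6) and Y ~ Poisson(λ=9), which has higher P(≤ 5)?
X has higher probability (P(X ≤ 5) = 0.9940 > P(Y ≤ 5) = 0.1157)

Compute P(≤ 5) for each distribution:

X ~ Poisson(λ=1.6):
P(X ≤ 5) = 0.9940

Y ~ Poisson(λ=9):
P(Y ≤ 5) = 0.1157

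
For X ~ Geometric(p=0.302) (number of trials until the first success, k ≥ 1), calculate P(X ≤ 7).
0.919279

We have X ~ Geometric(p=0.302) (number of trials until the first success, k ≥ 1).

The CDF gives us P(X ≤ k).

Using the CDF:
P(X ≤ 7) = 0.919279

This means there's approximately a 91.9% chance that X is at most 7.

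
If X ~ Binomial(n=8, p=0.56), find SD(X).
1.4040

We have X ~ Binomial(n=8, p=0.56).

For a Binomial distribution with n=8, p=0.56:
σ = √Var(X) = 1.4040

The standard deviation is the square root of the variance.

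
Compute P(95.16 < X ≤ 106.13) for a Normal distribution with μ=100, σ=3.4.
0.887010

We have X ~ Normal(μ=100, σ=3.4).

To find P(95.16 < X ≤ 106.13), we use:
P(95.16 < X ≤ 106.13) = P(X ≤ 106.13) - P(X ≤ 95.16)
                 = F(106.13) - F(95.16)
                 = 0.964301 - 0.077291
                 = 0.887010

So there's approximately a 88.7% chance that X falls in this range.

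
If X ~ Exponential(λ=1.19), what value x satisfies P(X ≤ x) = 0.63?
0.8355

We have X ~ Exponential(λ=1.19).

We want to find x such that P(X ≤ x) = 0.63.

This is the 63rd percentile, which means 63% of values fall below this point.

Using the inverse CDF (quantile function):
x = F⁻¹(0.63) = 0.8355

Verification: P(X ≤ 0.8355) = 0.63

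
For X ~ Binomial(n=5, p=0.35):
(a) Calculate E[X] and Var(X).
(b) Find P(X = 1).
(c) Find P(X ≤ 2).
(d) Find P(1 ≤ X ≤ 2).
(a) E[X] = 1.7500, Var(X) = 1.1375
(b) P(X = 1) = 0.312386
(c) P(X ≤ 2) = 0.764831
(d) P(1 ≤ X ≤ 2) = 0.648802

We have X ~ Binomial(n=5, p=0.35).

(a) Moments:
E[X] = 1.7500
Var(X) = 1.1375
σ = √Var(X) = 1.0665

(b) Point probability using PMF:
P(X = 1) = 0.312386

(c) Cumulative probability using CDF:
P(X ≤ 2) = F(2) = 0.764831

(d) Range probability:
P(1 ≤ X ≤ 2) = P(X ≤ 2) - P(X ≤ 0)
                   = F(2) - F(0)
                   = 0.764831 - 0.116029
                   = 0.648802

This means approximately 64.9% of outcomes fall in the interval [1, 2].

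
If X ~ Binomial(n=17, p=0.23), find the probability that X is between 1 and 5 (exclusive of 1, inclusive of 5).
0.751556

We have X ~ Binomial(n=17, p=0.23).

To find P(1 < X ≤ 5), we use:
P(1 < X ≤ 5) = P(X ≤ 5) - P(X ≤ 1)
                 = F(5) - F(1)
                 = 0.823021 - 0.071466
                 = 0.751556

So there's approximately a 75.2% chance that X falls in this range.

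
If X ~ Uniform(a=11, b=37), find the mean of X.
24.0000

We have X ~ Uniform(a=11, b=37).

For a Uniform distribution with a=11, b=37:
E[X] = 24.0000

This is the expected (average) value of X.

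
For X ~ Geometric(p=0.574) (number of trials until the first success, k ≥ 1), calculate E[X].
1.7422

We have X ~ Geometric(p=0.574) (number of trials until the first success, k ≥ 1).

For a Geometric distribution with p=0.574 (number of trials until the first success, k ≥ 1):
E[X] = 1.7422

This is the expected (average) value of X.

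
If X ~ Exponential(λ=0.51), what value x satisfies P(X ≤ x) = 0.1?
0.2066

We have X ~ Exponential(λ=0.51).

We want to find x such that P(X ≤ x) = 0.1.

This is the 10th percentile, which means 10% of values fall below this point.

Using the inverse CDF (quantile function):
x = F⁻¹(0.1) = 0.2066

Verification: P(X ≤ 0.2066) = 0.1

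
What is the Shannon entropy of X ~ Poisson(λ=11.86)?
2.6482 nats

We have X ~ Poisson(λ=11.86).

The Shannon entropy measures the uncertainty or information content of the distribution.

For a Poisson distribution with λ=11.86:
H(X) = 2.6482 nats

(In bits, this would be 3.8205 bits.)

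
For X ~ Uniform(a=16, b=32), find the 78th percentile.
28.4800

We have X ~ Uniform(a=16, b=32).

We want to find x such that P(X ≤ x) = 0.78.

This is the 78th percentile, which means 78% of values fall below this point.

Using the inverse CDF (quantile function):
x = F⁻¹(0.78) = 28.4800

Verification: P(X ≤ 28.4800) = 0.78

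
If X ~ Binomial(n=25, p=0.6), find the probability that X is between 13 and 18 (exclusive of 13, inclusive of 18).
0.658717

We have X ~ Binomial(n=25, p=0.6).

To find P(13 < X ≤ 18), we use:
P(13 < X ≤ 18) = P(X ≤ 18) - P(X ≤ 13)
                 = F(18) - F(13)
                 = 0.926435 - 0.267718
                 = 0.658717

So there's approximately a 65.9% chance that X falls in this range.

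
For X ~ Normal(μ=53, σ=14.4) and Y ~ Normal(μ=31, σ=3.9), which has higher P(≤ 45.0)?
Y has higher probability (P(Y ≤ 45.0) = 0.9998 > P(X ≤ 45.0) = 0.2893)

Compute P(≤ 45.0) for each distribution:

X ~ Normal(μ=53, σ=14.4):
P(X ≤ 45.0) = 0.2893

Y ~ Normal(μ=31, σ=3.9):
P(Y ≤ 45.0) = 0.9998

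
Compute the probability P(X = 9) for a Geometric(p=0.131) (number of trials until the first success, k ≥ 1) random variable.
0.042602

We have X ~ Geometric(p=0.131) (number of trials until the first success, k ≥ 1).

For a Geometric distribution, the PMF gives us the probability of each outcome.

Using the PMF formula:
P(X = 9) = 0.042602

Rounded to 4 decimal places: 0.0426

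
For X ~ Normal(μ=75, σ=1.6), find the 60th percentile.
75.4054

We have X ~ Normal(μ=75, σ=1.6).

We want to find x such that P(X ≤ x) = 0.6.

This is the 60th percentile, which means 60% of values fall below this point.

Using the inverse CDF (quantile function):
x = F⁻¹(0.6) = 75.4054

Verification: P(X ≤ 75.4054) = 0.6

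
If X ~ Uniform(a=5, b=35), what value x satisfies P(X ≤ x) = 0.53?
20.9000

We have X ~ Uniform(a=5, b=35).

We want to find x such that P(X ≤ x) = 0.53.

This is the 53rd percentile, which means 53% of values fall below this point.

Using the inverse CDF (quantile function):
x = F⁻¹(0.53) = 20.9000

Verification: P(X ≤ 20.9000) = 0.53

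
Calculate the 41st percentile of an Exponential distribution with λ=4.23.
0.1247

We have X ~ Exponential(λ=4.23).

We want to find x such that P(X ≤ x) = 0.41.

This is the 41st percentile, which means 41% of values fall below this point.

Using the inverse CDF (quantile function):
x = F⁻¹(0.41) = 0.1247

Verification: P(X ≤ 0.1247) = 0.41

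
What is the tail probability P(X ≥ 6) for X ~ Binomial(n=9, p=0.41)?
0.110921

We have X ~ Binomial(n=9, p=0.41).

For discrete distributions, P(X ≥ 6) = 1 - P(X ≤ 5).

P(X ≤ 5) = 0.889079
P(X ≥ 6) = 1 - 0.889079 = 0.110921

So there's approximately a 11.1% chance that X is at least 6.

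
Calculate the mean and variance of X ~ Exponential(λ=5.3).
E[X] = 0.1887, Var(X) = 0.0356

We have X ~ Exponential(λ=5.3).

For an Exponential distribution with λ=5.3:

Expected value:
E[X] = 0.1887

Variance:
Var(X) = 0.0356

Standard deviation:
σ = √Var(X) = 0.1887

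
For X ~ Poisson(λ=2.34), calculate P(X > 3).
0.208834

We have X ~ Poisson(λ=2.34).

P(X > 3) = 1 - P(X ≤ 3)
                = 1 - F(3)
                = 1 - 0.791166
                = 0.208834

So there's approximately a 20.9% chance that X exceeds 3.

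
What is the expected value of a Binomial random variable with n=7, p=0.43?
3.0100

We have X ~ Binomial(n=7, p=0.43).

For a Binomial distribution with n=7, p=0.43:
E[X] = 3.0100

This is the expected (average) value of X.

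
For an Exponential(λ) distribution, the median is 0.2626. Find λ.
λ = 2.6396

For X ~ Exponential(λ), the CDF is F(x) = 1 - e^(-λx).
The median m satisfies F(m) = 0.5:
1 - e^(-λm) = 0.5
e^(-λm) = 0.5
λm = ln(2)
m = ln(2) / λ

Given m = 0.2626:
λ = ln(2) / 0.2626 = 0.693147 / 0.2626 = 2.6396

Verification: ln(2) / 2.6396 = 0.2626 ✓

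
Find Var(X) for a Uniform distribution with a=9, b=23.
16.3333

We have X ~ Uniform(a=9, b=23).

For a Uniform distribution with a=9, b=23:
Var(X) = 16.3333

The variance measures the spread of the distribution around the mean.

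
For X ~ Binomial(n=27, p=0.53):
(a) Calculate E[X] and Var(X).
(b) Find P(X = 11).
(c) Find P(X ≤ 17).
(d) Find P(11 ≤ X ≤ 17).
(a) E[X] = 14.3100, Var(X) = 6.7257
(b) P(X = 11) = 0.068518
(c) P(X ≤ 17) = 0.891384
(d) P(11 ≤ X ≤ 17) = 0.820570

We have X ~ Binomial(n=27, p=0.53).

(a) Moments:
E[X] = 14.3100
Var(X) = 6.7257
σ = √Var(X) = 2.5934

(b) Point probability using PMF:
P(X = 11) = 0.068518

(c) Cumulative probability using CDF:
P(X ≤ 17) = F(17) = 0.891384

(d) Range probability:
P(11 ≤ X ≤ 17) = P(X ≤ 17) - P(X ≤ 10)
                   = F(17) - F(10)
                   = 0.891384 - 0.070814
                   = 0.820570

This means approximately 82.1% of outcomes fall in the interval [11, 17].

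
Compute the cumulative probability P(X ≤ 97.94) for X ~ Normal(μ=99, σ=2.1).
0.306863

We have X ~ Normal(μ=99, σ=2.1).

The CDF gives us P(X ≤ k).

Using the CDF:
P(X ≤ 97.94) = 0.306863

This means there's approximately a 30.7% chance that X is at most 97.94.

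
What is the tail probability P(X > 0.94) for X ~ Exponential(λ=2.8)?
0.071934

We have X ~ Exponential(λ=2.8).

P(X > 0.94) = 1 - P(X ≤ 0.94)
                = 1 - F(0.94)
                = 1 - 0.928066
                = 0.071934

So there's approximately a 7.2% chance that X exceeds 0.94.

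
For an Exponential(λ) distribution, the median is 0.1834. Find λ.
λ = 3.7794

For X ~ Exponential(λ), the CDF is F(x) = 1 - e^(-λx).
The median m satisfies F(m) = 0.5:
1 - e^(-λm) = 0.5
e^(-λm) = 0.5
λm = ln(2)
m = ln(2) / λ

Given m = 0.1834:
λ = ln(2) / 0.1834 = 0.693147 / 0.1834 = 3.7794

Verification: ln(2) / 3.7794 = 0.1834 ✓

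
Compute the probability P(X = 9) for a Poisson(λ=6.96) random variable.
0.100238

We have X ~ Poisson(λ=6.96).

For a Poisson distribution, the PMF gives us the probability of each outcome.

Using the PMF formula:
P(X = 9) = 0.100238

Rounded to 4 decimal places: 0.1002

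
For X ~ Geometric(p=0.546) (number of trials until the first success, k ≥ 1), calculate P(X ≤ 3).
0.906423

We have X ~ Geometric(p=0.546) (number of trials until the first success, k ≥ 1).

The CDF gives us P(X ≤ k).

Using the CDF:
P(X ≤ 3) = 0.906423

This means there's approximately a 90.6% chance that X is at most 3.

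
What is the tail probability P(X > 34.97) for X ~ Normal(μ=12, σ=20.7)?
0.133572

We have X ~ Normal(μ=12, σ=20.7).

P(X > 34.97) = 1 - P(X ≤ 34.97)
                = 1 - F(34.97)
                = 1 - 0.866428
                = 0.133572

So there's approximately a 13.4% chance that X exceeds 34.97.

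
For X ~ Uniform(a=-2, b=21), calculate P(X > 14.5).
0.282609

We have X ~ Uniform(a=-2, b=21).

P(X > 14.5) = 1 - P(X ≤ 14.5)
                = 1 - F(14.5)
                = 1 - 0.717391
                = 0.282609

So there's approximately a 28.3% chance that X exceeds 14.5.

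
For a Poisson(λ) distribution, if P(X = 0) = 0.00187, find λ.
λ = 6.2818

For a Poisson(λ) distribution, the PMF at 0 is:
P(X = 0) = λ^0 e^(-λ) / 0! = e^(-λ)

Given P(X = 0) = 0.00187:
e^(-λ) = 0.00187
-λ = ln(0.00187)
λ = -ln(0.00187) = 6.2818

Verification: e^(-6.2818) = 0.00187 ✓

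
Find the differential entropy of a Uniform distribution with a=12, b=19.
1.9459 nats

We have X ~ Uniform(a=12, b=19).

The differential entropy measures the uncertainty or information content of the distribution.

For a Uniform distribution with a=12, b=19:
h(X) = 1.9459 nats

(In bits, this would be 2.8074 bits.)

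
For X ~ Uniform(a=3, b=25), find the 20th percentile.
7.4000

We have X ~ Uniform(a=3, b=25).

We want to find x such that P(X ≤ x) = 0.2.

This is the 20th percentile, which means 20% of values fall below this point.

Using the inverse CDF (quantile function):
x = F⁻¹(0.2) = 7.4000

Verification: P(X ≤ 7.4000) = 0.2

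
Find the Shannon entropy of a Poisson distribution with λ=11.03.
2.6113 nats

We have X ~ Poisson(λ=11.03).

The Shannon entropy measures the uncertainty or information content of the distribution.

For a Poisson distribution with λ=11.03:
H(X) = 2.6113 nats

(In bits, this would be 3.7673 bits.)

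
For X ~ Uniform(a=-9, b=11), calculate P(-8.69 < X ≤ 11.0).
0.984500

We have X ~ Uniform(a=-9, b=11).

To find P(-8.69 < X ≤ 11.0), we use:
P(-8.69 < X ≤ 11.0) = P(X ≤ 11.0) - P(X ≤ -8.69)
                 = F(11.0) - F(-8.69)
                 = 1.000000 - 0.015500
                 = 0.984500

So there's approximately a 98.4% chance that X falls in this range.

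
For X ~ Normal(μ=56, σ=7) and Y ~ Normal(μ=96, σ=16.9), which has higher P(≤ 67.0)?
X has higher probability (P(X ≤ 67.0) = 0.9420 > P(Y ≤ 67.0) = 0.0431)

Compute P(≤ 67.0) for each distribution:

X ~ Normal(μ=56, σ=7):
P(X ≤ 67.0) = 0.9420

Y ~ Normal(μ=96, σ=16.9):
P(Y ≤ 67.0) = 0.0431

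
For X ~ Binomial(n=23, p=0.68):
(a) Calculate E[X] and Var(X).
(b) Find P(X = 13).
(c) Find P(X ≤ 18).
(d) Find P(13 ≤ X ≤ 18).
(a) E[X] = 15.6400, Var(X) = 5.0048
(b) P(X = 13) = 0.085618
(c) P(X ≤ 18) = 0.903516
(d) P(13 ≤ X ≤ 18) = 0.820478

We have X ~ Binomial(n=23, p=0.68).

(a) Moments:
E[X] = 15.6400
Var(X) = 5.0048
σ = √Var(X) = 2.2371

(b) Point probability using PMF:
P(X = 13) = 0.085618

(c) Cumulative probability using CDF:
P(X ≤ 18) = F(18) = 0.903516

(d) Range probability:
P(13 ≤ X ≤ 18) = P(X ≤ 18) - P(X ≤ 12)
                   = F(18) - F(12)
                   = 0.903516 - 0.083038
                   = 0.820478

This means approximately 82.0% of outcomes fall in the interval [13, 18].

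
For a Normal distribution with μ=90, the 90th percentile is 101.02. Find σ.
σ = 8.5990

For X ~ Normal(μ, σ), the p-th percentile satisfies x = μ + z_p × σ,
where z_p = Φ⁻¹(p) is the standard normal quantile.

Step 1: z_{0.9} = Φ⁻¹(0.9) = 1.2816

Step 2: Solve for σ:
101.02 = 90 + 1.2816 × σ
σ = (101.02 - 90) / 1.2816
σ = 11.02 / 1.2816
σ = 8.5990

Verification: μ + z × σ = 90 + 1.2816 × 8.5990 = 101.02 ✓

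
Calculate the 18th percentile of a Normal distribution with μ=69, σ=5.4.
64.0570

We have X ~ Normal(μ=69, σ=5.4).

We want to find x such that P(X ≤ x) = 0.18.

This is the 18th percentile, which means 18% of values fall below this point.

Using the inverse CDF (quantile function):
x = F⁻¹(0.18) = 64.0570

Verification: P(X ≤ 64.0570) = 0.18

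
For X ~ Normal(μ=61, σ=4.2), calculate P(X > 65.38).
0.148507

We have X ~ Normal(μ=61, σ=4.2).

P(X > 65.38) = 1 - P(X ≤ 65.38)
                = 1 - F(65.38)
                = 1 - 0.851493
                = 0.148507

So there's approximately a 14.9% chance that X exceeds 65.38.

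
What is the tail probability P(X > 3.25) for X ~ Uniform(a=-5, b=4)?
0.083333

We have X ~ Uniform(a=-5, b=4).

P(X > 3.25) = 1 - P(X ≤ 3.25)
                = 1 - F(3.25)
                = 1 - 0.916667
                = 0.083333

So there's approximately a 8.3% chance that X exceeds 3.25.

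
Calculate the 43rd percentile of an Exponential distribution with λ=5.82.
0.0966

We have X ~ Exponential(λ=5.82).

We want to find x such that P(X ≤ x) = 0.43.

This is the 43rd percentile, which means 43% of values fall below this point.

Using the inverse CDF (quantile function):
x = F⁻¹(0.43) = 0.0966

Verification: P(X ≤ 0.0966) = 0.43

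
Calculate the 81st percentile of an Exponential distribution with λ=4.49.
0.3699

We have X ~ Exponential(λ=4.49).

We want to find x such that P(X ≤ x) = 0.81.

This is the 81st percentile, which means 81% of values fall below this point.

Using the inverse CDF (quantile function):
x = F⁻¹(0.81) = 0.3699

Verification: P(X ≤ 0.3699) = 0.81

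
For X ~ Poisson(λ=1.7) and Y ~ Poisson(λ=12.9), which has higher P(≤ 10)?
X has higher probability (P(X ≤ 10) = 1.0000 > P(Y ≤ 10) = 0.2604)

Compute P(≤ 10) for each distribution:

X ~ Poisson(λ=1.7):
P(X ≤ 10) = 1.0000

Y ~ Poisson(λ=12.9):
P(Y ≤ 10) = 0.2604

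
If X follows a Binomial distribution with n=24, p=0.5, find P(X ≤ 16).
0.968043

We have X ~ Binomial(n=24, p=0.5).

The CDF gives us P(X ≤ k).

Using the CDF:
P(X ≤ 16) = 0.968043

This means there's approximately a 96.8% chance that X is at most 16.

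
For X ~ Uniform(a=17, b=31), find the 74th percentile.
27.3600

We have X ~ Uniform(a=17, b=31).

We want to find x such that P(X ≤ x) = 0.74.

This is the 74th percentile, which means 74% of values fall below this point.

Using the inverse CDF (quantile function):
x = F⁻¹(0.74) = 27.3600

Verification: P(X ≤ 27.3600) = 0.74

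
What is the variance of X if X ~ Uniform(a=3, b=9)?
3.0000

We have X ~ Uniform(a=3, b=9).

For a Uniform distribution with a=3, b=9:
Var(X) = 3.0000

The variance measures the spread of the distribution around the mean.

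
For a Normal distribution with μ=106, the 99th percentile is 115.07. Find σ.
σ = 3.8988

For X ~ Normal(μ, σ), the p-th percentile satisfies x = μ + z_p × σ,
where z_p = Φ⁻¹(p) is the standard normal quantile.

Step 1: z_{0.99} = Φ⁻¹(0.99) = 2.3263

Step 2: Solve for σ:
115.07 = 106 + 2.3263 × σ
σ = (115.07 - 106) / 2.3263
σ = 9.07 / 2.3263
σ = 3.8988

Verification: μ + z × σ = 106 + 2.3263 × 3.8988 = 115.07 ✓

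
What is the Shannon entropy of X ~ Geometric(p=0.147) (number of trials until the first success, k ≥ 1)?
2.8399 nats

We have X ~ Geometric(p=0.147) (number of trials until the first success, k ≥ 1).

The Shannon entropy measures the uncertainty or information content of the distribution.

For a Geometric distribution with p=0.147 (number of trials until the first success, k ≥ 1):
H(X) = 2.8399 nats

(In bits, this would be 4.0972 bits.)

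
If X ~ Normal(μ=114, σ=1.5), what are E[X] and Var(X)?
E[X] = 114.0000, Var(X) = 2.2500

We have X ~ Normal(μ=114, σ=1.5).

For a Normal distribution with μ=114, σ=1.5:

Expected value:
E[X] = 114.0000

Variance:
Var(X) = 2.2500

Standard deviation:
σ = √Var(X) = 1.5000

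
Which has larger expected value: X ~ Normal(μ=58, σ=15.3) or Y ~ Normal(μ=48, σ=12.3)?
X has larger mean (58.0000 > 48.0000)

Compute the expected value for each distribution:

X ~ Normal(μ=58, σ=15.3):
E[X] = 58.0000

Y ~ Normal(μ=48, σ=12.3):
E[Y] = 48.0000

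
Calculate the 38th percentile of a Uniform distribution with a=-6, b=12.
0.8400

We have X ~ Uniform(a=-6, b=12).

We want to find x such that P(X ≤ x) = 0.38.

This is the 38th percentile, which means 38% of values fall below this point.

Using the inverse CDF (quantile function):
x = F⁻¹(0.38) = 0.8400

Verification: P(X ≤ 0.8400) = 0.38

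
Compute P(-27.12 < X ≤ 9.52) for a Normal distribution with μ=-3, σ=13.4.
0.789002

We have X ~ Normal(μ=-3, σ=13.4).

To find P(-27.12 < X ≤ 9.52), we use:
P(-27.12 < X ≤ 9.52) = P(X ≤ 9.52) - P(X ≤ -27.12)
                 = F(9.52) - F(-27.12)
                 = 0.824933 - 0.035930
                 = 0.789002

So there's approximately a 78.9% chance that X falls in this range.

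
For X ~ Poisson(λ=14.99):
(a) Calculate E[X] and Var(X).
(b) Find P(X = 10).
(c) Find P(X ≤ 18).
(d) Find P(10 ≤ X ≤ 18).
(a) E[X] = 14.9900, Var(X) = 14.9900
(b) P(X = 10) = 0.048773
(c) P(X ≤ 18) = 0.820177
(d) P(10 ≤ X ≤ 18) = 0.749999

We have X ~ Poisson(λ=14.99).

(a) Moments:
E[X] = 14.9900
Var(X) = 14.9900
σ = √Var(X) = 3.8717

(b) Point probability using PMF:
P(X = 10) = 0.048773

(c) Cumulative probability using CDF:
P(X ≤ 18) = F(18) = 0.820177

(d) Range probability:
P(10 ≤ X ≤ 18) = P(X ≤ 18) - P(X ≤ 9)
                   = F(18) - F(9)
                   = 0.820177 - 0.070178
                   = 0.749999

This means approximately 75.0% of outcomes fall in the interval [10, 18].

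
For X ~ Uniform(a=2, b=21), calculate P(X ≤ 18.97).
0.893158

We have X ~ Uniform(a=2, b=21).

The CDF gives us P(X ≤ k).

Using the CDF:
P(X ≤ 18.97) = 0.893158

This means there's approximately a 89.3% chance that X is at most 18.97.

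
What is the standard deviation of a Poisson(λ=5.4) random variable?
2.3238

We have X ~ Poisson(λ=5.4).

For a Poisson distribution with λ=5.4:
σ = √Var(X) = 2.3238

The standard deviation is the square root of the variance.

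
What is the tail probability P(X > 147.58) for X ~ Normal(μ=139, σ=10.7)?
0.211314

We have X ~ Normal(μ=139, σ=10.7).

P(X > 147.58) = 1 - P(X ≤ 147.58)
                = 1 - F(147.58)
                = 1 - 0.788686
                = 0.211314

So there's approximately a 21.1% chance that X exceeds 147.58.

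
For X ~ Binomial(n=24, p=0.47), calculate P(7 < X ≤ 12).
0.632281

We have X ~ Binomial(n=24, p=0.47).

To find P(7 < X ≤ 12), we use:
P(7 < X ≤ 12) = P(X ≤ 12) - P(X ≤ 7)
                 = F(12) - F(7)
                 = 0.691711 - 0.059430
                 = 0.632281

So there's approximately a 63.2% chance that X falls in this range.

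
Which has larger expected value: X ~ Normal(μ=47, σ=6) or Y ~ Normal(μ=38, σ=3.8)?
X has larger mean (47.0000 > 38.0000)

Compute the expected value for each distribution:

X ~ Normal(μ=47, σ=6):
E[X] = 47.0000

Y ~ Normal(μ=38, σ=3.8):
E[Y] = 38.0000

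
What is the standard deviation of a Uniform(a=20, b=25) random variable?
1.4434

We have X ~ Uniform(a=20, b=25).

For a Uniform distribution with a=20, b=25:
σ = √Var(X) = 1.4434

The standard deviation is the square root of the variance.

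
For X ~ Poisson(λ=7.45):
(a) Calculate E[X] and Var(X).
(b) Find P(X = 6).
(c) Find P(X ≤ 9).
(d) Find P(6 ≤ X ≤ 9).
(a) E[X] = 7.4500, Var(X) = 7.4500
(b) P(X = 6) = 0.138074
(c) P(X ≤ 9) = 0.782101
(d) P(6 ≤ X ≤ 9) = 0.535150

We have X ~ Poisson(λ=7.45).

(a) Moments:
E[X] = 7.4500
Var(X) = 7.4500
σ = √Var(X) = 2.7295

(b) Point probability using PMF:
P(X = 6) = 0.138074

(c) Cumulative probability using CDF:
P(X ≤ 9) = F(9) = 0.782101

(d) Range probability:
P(6 ≤ X ≤ 9) = P(X ≤ 9) - P(X ≤ 5)
                   = F(9) - F(5)
                   = 0.782101 - 0.246951
                   = 0.535150

This means approximately 53.5% of outcomes fall in the interval [6, 9].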